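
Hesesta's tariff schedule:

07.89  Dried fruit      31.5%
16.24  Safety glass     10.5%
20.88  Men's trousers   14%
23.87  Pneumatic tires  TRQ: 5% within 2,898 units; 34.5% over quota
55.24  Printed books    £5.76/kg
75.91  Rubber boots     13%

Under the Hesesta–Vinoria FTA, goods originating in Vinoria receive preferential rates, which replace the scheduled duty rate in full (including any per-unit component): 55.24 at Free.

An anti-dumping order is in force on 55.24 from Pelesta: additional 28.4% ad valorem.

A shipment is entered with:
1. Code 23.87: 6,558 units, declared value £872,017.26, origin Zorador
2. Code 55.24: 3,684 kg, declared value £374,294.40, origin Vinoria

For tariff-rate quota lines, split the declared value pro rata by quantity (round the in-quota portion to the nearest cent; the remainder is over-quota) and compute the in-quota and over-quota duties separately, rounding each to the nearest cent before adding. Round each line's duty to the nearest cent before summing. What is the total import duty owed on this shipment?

£187,168.57

Line 1 (23.87, Zorador, 6,558 units, £872,017.26):
Code 23.87 is under a tariff-rate quota (threshold 2,898 units). In-quota: 2,898 units at 5%; over-quota: 3,660 units at 34.5%.
Pro-rata value split: in-quota = £872,017.26 × 2,898/6,558 = £385,347.06; over-quota = £872,017.26 − £385,347.06 = £486,670.20.
In-quota duty = £385,347.06 × 5% = £19,267.35. Over-quota duty = £486,670.20 × 34.5% = £167,901.22.
Line duty = £19,267.35 + £167,901.22 = £187,168.57.
Line 2 (55.24, Vinoria, 3,684 kg, £374,294.40):
Base rate for 55.24 is £5.76/kg.
Origin Vinoria qualifies under the Hesesta–Vinoria agreement and 55.24 is covered: preferential rate Free applies instead.
The additional-duty order on 55.24 targets Pelesta, not Vinoria; it does not apply.
Duty = £374,294.40 × 0% = £0.00.
Total = £187,168.57 + £0.00 = £187,168.57.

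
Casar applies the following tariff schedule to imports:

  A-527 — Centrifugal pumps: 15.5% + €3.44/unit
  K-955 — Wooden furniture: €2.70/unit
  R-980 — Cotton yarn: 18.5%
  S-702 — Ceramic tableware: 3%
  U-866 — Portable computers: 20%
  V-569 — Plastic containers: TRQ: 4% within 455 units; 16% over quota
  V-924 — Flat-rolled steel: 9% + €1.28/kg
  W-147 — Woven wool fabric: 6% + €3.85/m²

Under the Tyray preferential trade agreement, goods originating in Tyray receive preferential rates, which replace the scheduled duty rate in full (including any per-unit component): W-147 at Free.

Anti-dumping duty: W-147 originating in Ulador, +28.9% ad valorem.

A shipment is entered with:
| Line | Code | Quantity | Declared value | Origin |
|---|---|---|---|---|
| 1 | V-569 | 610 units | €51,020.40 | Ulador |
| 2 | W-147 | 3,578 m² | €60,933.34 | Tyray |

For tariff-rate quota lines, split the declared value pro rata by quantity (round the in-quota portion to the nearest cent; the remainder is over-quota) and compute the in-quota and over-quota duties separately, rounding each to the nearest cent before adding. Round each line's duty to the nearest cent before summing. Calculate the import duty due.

€3,596.52

Line 1 (V-569, Ulador, 610 units, €51,020.40):
Code V-569 is under a tariff-rate quota (threshold 455 units). In-quota: 455 units at 4%; over-quota: 155 units at 16%.
Pro-rata value split: in-quota = €51,020.40 × 455/610 = €38,056.20; over-quota = €51,020.40 − €38,056.20 = €12,964.20.
In-quota duty = €38,056.20 × 4% = €1,522.25. Over-quota duty = €12,964.20 × 16% = €2,074.27.
Line duty = €1,522.25 + €2,074.27 = €3,596.52.
Line 2 (W-147, Tyray, 3,578 m², €60,933.34):
Base rate for W-147 is 6% + €3.85/m².
Origin Tyray qualifies under the Casar–Tyray agreement and W-147 is covered: preferential rate Free applies instead.
The additional-duty order on W-147 targets Ulador, not Tyray; it does not apply.
Duty = €60,933.34 × 0% = €0.00.
Total = €3,596.52 + €0.00 = €3,596.52.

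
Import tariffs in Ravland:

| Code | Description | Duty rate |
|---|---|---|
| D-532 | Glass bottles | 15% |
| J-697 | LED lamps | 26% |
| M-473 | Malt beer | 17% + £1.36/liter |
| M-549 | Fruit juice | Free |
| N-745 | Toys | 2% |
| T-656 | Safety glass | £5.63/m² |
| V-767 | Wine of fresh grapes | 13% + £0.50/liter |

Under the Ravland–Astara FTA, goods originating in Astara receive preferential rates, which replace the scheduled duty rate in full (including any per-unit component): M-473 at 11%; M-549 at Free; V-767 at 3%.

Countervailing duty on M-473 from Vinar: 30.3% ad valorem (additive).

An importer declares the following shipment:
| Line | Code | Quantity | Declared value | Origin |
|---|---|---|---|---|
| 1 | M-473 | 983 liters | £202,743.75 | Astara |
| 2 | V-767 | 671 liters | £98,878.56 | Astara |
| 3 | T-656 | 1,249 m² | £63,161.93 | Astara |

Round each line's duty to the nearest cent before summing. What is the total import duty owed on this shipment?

£32,300.04

Line 1 (M-473, Astara, 983 liters, £202,743.75):
Base rate for M-473 is 17% + £1.36/liter.
Origin Astara qualifies under the Ravland–Astara agreement and M-473 is covered: preferential rate 11% applies instead.
The additional-duty order on M-473 targets Vinar, not Astara; it does not apply.
Duty = £202,743.75 × 11% = £22,301.81.
Line 2 (V-767, Astara, 671 liters, £98,878.56):
Base rate for V-767 is 13% + £0.50/liter.
Origin Astara qualifies under the Ravland–Astara agreement and V-767 is covered: preferential rate 3% applies instead.
Duty = £98,878.56 × 3% = £2,966.36.
Line 3 (T-656, Astara, 1,249 m², £63,161.93):
Base rate for T-656 is £5.63/m².
Origin Astara is the FTA partner but T-656 is not on the preference list; base rate stands.
Duty = 1,249 × £5.63 = £7,031.87.
Total = £22,301.81 + £2,966.36 + £7,031.87 = £32,300.04.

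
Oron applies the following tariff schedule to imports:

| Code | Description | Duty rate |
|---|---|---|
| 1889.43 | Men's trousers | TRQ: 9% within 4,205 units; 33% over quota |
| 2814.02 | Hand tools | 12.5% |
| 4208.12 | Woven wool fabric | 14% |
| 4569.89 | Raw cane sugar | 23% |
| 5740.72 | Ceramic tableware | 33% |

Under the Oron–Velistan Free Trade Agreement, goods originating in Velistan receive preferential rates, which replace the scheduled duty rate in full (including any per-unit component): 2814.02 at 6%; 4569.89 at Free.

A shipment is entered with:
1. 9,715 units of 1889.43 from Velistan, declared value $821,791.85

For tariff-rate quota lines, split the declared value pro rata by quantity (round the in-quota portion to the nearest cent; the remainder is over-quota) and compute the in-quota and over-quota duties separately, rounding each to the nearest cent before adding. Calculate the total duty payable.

$185,823.09

Line 1 (1889.43, Velistan, 9,715 units, $821,791.85):
Code 1889.43 is under a tariff-rate quota (threshold 4,205 units). In-quota: 4,205 units at 9%; over-quota: 5,510 units at 33%.
Pro-rata value split: in-quota = $821,791.85 × 4,205/9,715 = $355,700.95; over-quota = $821,791.85 − $355,700.95 = $466,090.90.
In-quota duty = $355,700.95 × 9% = $32,013.09. Over-quota duty = $466,090.90 × 33% = $153,810.00.
Line duty = $32,013.09 + $153,810.00 = $185,823.09.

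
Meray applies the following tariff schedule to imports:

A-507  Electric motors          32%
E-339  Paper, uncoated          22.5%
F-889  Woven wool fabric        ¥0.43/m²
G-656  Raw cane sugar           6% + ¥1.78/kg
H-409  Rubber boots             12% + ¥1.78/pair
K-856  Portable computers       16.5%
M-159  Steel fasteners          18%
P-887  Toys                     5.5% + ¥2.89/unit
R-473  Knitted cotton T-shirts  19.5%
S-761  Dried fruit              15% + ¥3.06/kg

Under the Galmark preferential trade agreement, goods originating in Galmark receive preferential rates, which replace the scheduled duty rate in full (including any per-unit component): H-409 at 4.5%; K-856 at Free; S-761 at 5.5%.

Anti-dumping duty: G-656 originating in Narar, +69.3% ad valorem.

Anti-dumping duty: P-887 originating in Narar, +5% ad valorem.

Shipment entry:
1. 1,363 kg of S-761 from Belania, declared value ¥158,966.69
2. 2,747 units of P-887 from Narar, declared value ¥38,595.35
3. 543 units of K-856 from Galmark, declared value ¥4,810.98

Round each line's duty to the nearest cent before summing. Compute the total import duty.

¥40,007.12

Line 1 (S-761, Belania, 1,363 kg, ¥158,966.69):
Base rate for S-761 is 15% + ¥3.06/kg.
S-761 has an FTA preferential rate, but origin Belania is not Galmark; base rate stands.
Duty = ¥158,966.69 × 15% + 1,363 × ¥3.06 = ¥28,015.78.
Line 2 (P-887, Narar, 2,747 units, ¥38,595.35):
Base rate for P-887 is 5.5% + ¥2.89/unit.
Additional duty on P-887 from Narar: +5%. Applied ad valorem rate: 5.5% + 5% = 10.5%.
Duty = ¥38,595.35 × 10.5% + 2,747 × ¥2.89 = ¥11,991.34.
Line 3 (K-856, Galmark, 543 units, ¥4,810.98):
Base rate for K-856 is 16.5%.
Origin Galmark qualifies under the Meray–Galmark agreement and K-856 is covered: preferential rate Free applies instead.
Duty = ¥4,810.98 × 0% = ¥0.00.
Total = ¥28,015.78 + ¥11,991.34 + ¥0.00 = ¥40,007.12.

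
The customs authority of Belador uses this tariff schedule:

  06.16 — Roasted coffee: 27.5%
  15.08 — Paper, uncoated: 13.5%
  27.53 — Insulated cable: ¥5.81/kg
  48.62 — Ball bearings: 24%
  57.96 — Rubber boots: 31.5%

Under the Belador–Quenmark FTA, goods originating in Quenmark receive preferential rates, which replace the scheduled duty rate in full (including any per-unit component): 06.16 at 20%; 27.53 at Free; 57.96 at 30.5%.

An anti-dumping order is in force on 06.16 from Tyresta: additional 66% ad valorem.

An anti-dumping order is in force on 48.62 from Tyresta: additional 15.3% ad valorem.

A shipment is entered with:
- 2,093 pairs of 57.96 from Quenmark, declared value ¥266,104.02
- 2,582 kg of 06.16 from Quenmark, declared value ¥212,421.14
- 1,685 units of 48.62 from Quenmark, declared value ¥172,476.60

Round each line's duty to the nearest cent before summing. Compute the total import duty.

¥165,040.34

Line 1 (57.96, Quenmark, 2,093 pairs, ¥266,104.02):
Base rate for 57.96 is 31.5%.
Origin Quenmark qualifies under the Belador–Quenmark agreement and 57.96 is covered: preferential rate 30.5% applies instead.
Duty = ¥266,104.02 × 30.5% = ¥81,161.73.
Line 2 (06.16, Quenmark, 2,582 kg, ¥212,421.14):
Base rate for 06.16 is 27.5%.
Origin Quenmark qualifies under the Belador–Quenmark agreement and 06.16 is covered: preferential rate 20% applies instead.
The additional-duty order on 06.16 targets Tyresta, not Quenmark; it does not apply.
Duty = ¥212,421.14 × 20% = ¥42,484.23.
Line 3 (48.62, Quenmark, 1,685 units, ¥172,476.60):
Base rate for 48.62 is 24%.
Origin Quenmark is the FTA partner but 48.62 is not on the preference list; base rate stands.
The additional-duty order on 48.62 targets Tyresta, not Quenmark; it does not apply.
Duty = ¥172,476.60 × 24% = ¥41,394.38.
Total = ¥81,161.73 + ¥42,484.23 + ¥41,394.38 = ¥165,040.34.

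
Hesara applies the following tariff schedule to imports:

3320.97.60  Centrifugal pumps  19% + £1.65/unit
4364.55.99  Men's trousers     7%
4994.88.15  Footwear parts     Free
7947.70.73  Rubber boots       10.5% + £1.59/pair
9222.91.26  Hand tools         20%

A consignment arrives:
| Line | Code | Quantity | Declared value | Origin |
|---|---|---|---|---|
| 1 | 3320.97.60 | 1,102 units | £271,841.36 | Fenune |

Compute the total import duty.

£53,468.16

Line 1 (3320.97.60, Fenune, 1,102 units, £271,841.36):
Base rate for 3320.97.60 is 19% + £1.65/unit.
Duty = £271,841.36 × 19% + 1,102 × £1.65 = £53,468.16.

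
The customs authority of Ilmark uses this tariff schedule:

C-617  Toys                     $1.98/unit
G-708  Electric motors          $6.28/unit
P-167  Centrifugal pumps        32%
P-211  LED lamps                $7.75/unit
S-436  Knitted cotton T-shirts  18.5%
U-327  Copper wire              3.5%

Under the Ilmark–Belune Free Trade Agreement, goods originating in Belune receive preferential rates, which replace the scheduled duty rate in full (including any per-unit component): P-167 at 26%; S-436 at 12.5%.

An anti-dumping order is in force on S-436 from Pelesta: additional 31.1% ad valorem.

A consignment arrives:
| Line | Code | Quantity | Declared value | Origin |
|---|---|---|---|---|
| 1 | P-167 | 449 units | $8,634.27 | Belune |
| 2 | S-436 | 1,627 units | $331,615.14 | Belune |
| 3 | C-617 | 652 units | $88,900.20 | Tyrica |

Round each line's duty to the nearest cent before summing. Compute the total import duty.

$44,987.76

Line 1 (P-167, Belune, 449 units, $8,634.27):
Base rate for P-167 is 32%.
Origin Belune qualifies under the Ilmark–Belune agreement and P-167 is covered: preferential rate 26% applies instead.
Duty = $8,634.27 × 26% = $2,244.91.
Line 2 (S-436, Belune, 1,627 units, $331,615.14):
Base rate for S-436 is 18.5%.
Origin Belune qualifies under the Ilmark–Belune agreement and S-436 is covered: preferential rate 12.5% applies instead.
The additional-duty order on S-436 targets Pelesta, not Belune; it does not apply.
Duty = $331,615.14 × 12.5% = $41,451.89.
Line 3 (C-617, Tyrica, 652 units, $88,900.20):
Base rate for C-617 is $1.98/unit.
Duty = 652 × $1.98 = $1,290.96.
Total = $2,244.91 + $41,451.89 + $1,290.96 = $44,987.76.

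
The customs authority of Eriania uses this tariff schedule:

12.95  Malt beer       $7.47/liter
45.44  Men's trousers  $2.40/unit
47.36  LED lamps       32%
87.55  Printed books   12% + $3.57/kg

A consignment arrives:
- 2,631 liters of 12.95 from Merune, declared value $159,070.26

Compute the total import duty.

Line 1 (12.95, Merune, 2,631 liters, $159,070.26):
Base rate for 12.95 is $7.47/liter.
Duty = 2,631 × $7.47 = $19,653.57.

$19,653.57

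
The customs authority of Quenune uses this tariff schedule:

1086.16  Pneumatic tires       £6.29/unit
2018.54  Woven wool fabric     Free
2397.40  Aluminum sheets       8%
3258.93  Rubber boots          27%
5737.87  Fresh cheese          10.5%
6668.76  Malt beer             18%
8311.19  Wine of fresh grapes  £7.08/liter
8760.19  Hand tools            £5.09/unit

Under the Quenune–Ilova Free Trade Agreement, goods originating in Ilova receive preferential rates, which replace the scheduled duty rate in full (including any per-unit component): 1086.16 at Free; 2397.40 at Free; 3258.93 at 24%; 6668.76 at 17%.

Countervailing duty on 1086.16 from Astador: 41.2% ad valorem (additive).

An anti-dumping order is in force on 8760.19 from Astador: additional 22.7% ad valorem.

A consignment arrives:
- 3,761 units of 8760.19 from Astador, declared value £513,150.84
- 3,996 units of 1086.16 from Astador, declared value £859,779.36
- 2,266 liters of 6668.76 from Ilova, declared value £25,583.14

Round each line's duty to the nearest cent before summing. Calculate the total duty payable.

Line 1 (8760.19, Astador, 3,761 units, £513,150.84):
Base rate for 8760.19 is £5.09/unit.
Additional duty on 8760.19 from Astador: +22.7% ad valorem. Applied ad valorem rate = 22.7%.
Duty = £513,150.84 × 22.7% + 3,761 × £5.09 = £135,628.73.
Line 2 (1086.16, Astador, 3,996 units, £859,779.36):
Base rate for 1086.16 is £6.29/unit.
1086.16 has an FTA preferential rate, but origin Astador is not Ilova; base rate stands.
Additional duty on 1086.16 from Astador: +41.2% ad valorem. Applied ad valorem rate = 41.2%.
Duty = £859,779.36 × 41.2% + 3,996 × £6.29 = £379,363.94.
Line 3 (6668.76, Ilova, 2,266 liters, £25,583.14):
Base rate for 6668.76 is 18%.
Origin Ilova qualifies under the Quenune–Ilova agreement and 6668.76 is covered: preferential rate 17% applies instead.
Duty = £25,583.14 × 17% = £4,349.13.
Total = £135,628.73 + £379,363.94 + £4,349.13 = £519,341.80.

£519,341.80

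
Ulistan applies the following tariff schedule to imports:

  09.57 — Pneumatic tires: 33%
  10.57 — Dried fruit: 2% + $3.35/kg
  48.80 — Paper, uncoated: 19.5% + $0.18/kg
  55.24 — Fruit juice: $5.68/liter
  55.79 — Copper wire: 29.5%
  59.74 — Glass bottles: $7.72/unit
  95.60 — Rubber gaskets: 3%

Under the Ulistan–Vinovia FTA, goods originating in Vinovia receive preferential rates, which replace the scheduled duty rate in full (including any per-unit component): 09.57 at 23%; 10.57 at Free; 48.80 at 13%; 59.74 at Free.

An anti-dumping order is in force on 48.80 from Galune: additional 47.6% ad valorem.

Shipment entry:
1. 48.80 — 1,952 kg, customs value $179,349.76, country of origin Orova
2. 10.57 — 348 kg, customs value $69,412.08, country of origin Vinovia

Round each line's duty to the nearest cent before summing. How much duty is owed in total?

Line 1 (48.80, Orova, 1,952 kg, $179,349.76):
Base rate for 48.80 is 19.5% + $0.18/kg.
48.80 has an FTA preferential rate, but origin Orova is not Vinovia; base rate stands.
The additional-duty order on 48.80 targets Galune, not Orova; it does not apply.
Duty = $179,349.76 × 19.5% + 1,952 × $0.18 = $35,324.56.
Line 2 (10.57, Vinovia, 348 kg, $69,412.08):
Base rate for 10.57 is 2% + $3.35/kg.
Origin Vinovia qualifies under the Ulistan–Vinovia agreement and 10.57 is covered: preferential rate Free applies instead.
Duty = $69,412.08 × 0% = $0.00.
Total = $35,324.56 + $0.00 = $35,324.56.

$35,324.56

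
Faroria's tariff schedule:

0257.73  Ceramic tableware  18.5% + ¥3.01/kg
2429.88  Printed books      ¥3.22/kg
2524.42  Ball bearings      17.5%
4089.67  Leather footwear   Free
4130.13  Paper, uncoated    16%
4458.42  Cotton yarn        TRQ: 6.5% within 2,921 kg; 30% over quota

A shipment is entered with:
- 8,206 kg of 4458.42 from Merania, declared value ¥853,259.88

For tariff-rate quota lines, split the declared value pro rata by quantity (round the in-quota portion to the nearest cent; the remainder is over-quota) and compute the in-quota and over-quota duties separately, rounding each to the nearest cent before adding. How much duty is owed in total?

Line 1 (4458.42, Merania, 8,206 kg, ¥853,259.88):
Code 4458.42 is under a tariff-rate quota (threshold 2,921 kg). In-quota: 2,921 kg at 6.5%; over-quota: 5,285 kg at 30%.
Pro-rata value split: in-quota = ¥853,259.88 × 2,921/8,206 = ¥303,725.58; over-quota = ¥853,259.88 − ¥303,725.58 = ¥549,534.30.
In-quota duty = ¥303,725.58 × 6.5% = ¥19,742.16. Over-quota duty = ¥549,534.30 × 30% = ¥164,860.29.
Line duty = ¥19,742.16 + ¥164,860.29 = ¥184,602.45.

¥184,602.45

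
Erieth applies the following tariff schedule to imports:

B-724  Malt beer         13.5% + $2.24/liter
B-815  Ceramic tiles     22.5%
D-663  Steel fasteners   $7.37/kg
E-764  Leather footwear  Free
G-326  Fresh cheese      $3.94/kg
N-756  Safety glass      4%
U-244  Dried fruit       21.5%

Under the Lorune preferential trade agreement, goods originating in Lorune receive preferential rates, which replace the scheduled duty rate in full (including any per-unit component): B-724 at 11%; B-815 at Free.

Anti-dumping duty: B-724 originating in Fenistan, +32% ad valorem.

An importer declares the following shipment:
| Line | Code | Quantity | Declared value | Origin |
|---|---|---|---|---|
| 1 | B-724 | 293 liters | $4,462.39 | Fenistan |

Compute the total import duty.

Line 1 (B-724, Fenistan, 293 liters, $4,462.39):
Base rate for B-724 is 13.5% + $2.24/liter.
B-724 has an FTA preferential rate, but origin Fenistan is not Lorune; base rate stands.
Additional duty on B-724 from Fenistan: +32%. Applied ad valorem rate: 13.5% + 32% = 45.5%.
Duty = $4,462.39 × 45.5% + 293 × $2.24 = $2,686.71.

$2,686.71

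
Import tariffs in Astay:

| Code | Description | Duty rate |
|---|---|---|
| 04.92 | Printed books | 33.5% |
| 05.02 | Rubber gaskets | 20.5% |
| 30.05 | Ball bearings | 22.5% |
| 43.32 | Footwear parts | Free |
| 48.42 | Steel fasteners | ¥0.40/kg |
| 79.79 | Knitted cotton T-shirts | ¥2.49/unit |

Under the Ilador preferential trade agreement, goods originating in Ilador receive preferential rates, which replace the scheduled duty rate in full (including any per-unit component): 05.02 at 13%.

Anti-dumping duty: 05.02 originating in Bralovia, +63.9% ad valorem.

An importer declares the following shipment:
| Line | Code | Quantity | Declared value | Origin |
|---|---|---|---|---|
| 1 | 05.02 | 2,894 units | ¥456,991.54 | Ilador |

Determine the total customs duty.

Line 1 (05.02, Ilador, 2,894 units, ¥456,991.54):
Base rate for 05.02 is 20.5%.
Origin Ilador qualifies under the Astay–Ilador agreement and 05.02 is covered: preferential rate 13% applies instead.
The additional-duty order on 05.02 targets Bralovia, not Ilador; it does not apply.
Duty = ¥456,991.54 × 13% = ¥59,408.90.

¥59,408.90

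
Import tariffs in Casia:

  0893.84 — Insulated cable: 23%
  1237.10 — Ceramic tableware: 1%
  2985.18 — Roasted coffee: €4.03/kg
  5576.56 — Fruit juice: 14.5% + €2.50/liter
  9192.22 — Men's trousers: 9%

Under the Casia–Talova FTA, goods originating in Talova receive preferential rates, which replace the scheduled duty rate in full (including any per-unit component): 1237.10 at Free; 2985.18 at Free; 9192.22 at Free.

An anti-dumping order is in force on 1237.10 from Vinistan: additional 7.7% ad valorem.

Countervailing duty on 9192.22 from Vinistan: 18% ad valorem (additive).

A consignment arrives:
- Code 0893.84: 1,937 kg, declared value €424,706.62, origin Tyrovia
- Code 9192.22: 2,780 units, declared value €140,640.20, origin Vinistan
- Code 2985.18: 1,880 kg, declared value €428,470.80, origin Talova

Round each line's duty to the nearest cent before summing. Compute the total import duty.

€135,655.37

Line 1 (0893.84, Tyrovia, 1,937 kg, €424,706.62):
Base rate for 0893.84 is 23%.
Duty = €424,706.62 × 23% = €97,682.52.
Line 2 (9192.22, Vinistan, 2,780 units, €140,640.20):
Base rate for 9192.22 is 9%.
9192.22 has an FTA preferential rate, but origin Vinistan is not Talova; base rate stands.
Additional duty on 9192.22 from Vinistan: +18%. Applied ad valorem rate: 9% + 18% = 27%.
Duty = €140,640.20 × 27% = €37,972.85.
Line 3 (2985.18, Talova, 1,880 kg, €428,470.80):
Base rate for 2985.18 is €4.03/kg.
Origin Talova qualifies under the Casia–Talova agreement and 2985.18 is covered: preferential rate Free applies instead.
Duty = €428,470.80 × 0% = €0.00.
Total = €97,682.52 + €37,972.85 + €0.00 = €135,655.37.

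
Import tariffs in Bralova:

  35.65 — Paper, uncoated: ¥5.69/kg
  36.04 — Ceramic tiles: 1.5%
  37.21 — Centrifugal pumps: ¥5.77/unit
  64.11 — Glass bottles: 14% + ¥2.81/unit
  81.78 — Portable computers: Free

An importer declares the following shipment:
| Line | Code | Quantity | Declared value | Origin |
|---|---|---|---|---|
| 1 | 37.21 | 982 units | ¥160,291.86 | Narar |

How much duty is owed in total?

Line 1 (37.21, Narar, 982 units, ¥160,291.86):
Base rate for 37.21 is ¥5.77/unit.
Duty = 982 × ¥5.77 = ¥5,666.14.

¥5,666.14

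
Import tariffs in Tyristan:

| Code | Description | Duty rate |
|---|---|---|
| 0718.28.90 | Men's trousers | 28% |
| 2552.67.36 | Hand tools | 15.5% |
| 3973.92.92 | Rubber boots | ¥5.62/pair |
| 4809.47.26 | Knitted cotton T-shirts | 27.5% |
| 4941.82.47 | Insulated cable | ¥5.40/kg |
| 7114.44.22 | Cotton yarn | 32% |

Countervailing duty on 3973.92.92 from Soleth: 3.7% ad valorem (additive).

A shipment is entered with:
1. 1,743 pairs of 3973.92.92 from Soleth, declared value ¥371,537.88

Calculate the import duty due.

Line 1 (3973.92.92, Soleth, 1,743 pairs, ¥371,537.88):
Base rate for 3973.92.92 is ¥5.62/pair.
Additional duty on 3973.92.92 from Soleth: +3.7% ad valorem. Applied ad valorem rate = 3.7%.
Duty = ¥371,537.88 × 3.7% + 1,743 × ¥5.62 = ¥23,542.56.

¥23,542.56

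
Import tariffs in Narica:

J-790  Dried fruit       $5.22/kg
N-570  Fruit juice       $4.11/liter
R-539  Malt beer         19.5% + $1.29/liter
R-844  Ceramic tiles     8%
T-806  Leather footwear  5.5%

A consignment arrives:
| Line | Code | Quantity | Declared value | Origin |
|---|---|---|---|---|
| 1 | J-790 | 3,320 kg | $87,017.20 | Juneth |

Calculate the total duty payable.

Line 1 (J-790, Juneth, 3,320 kg, $87,017.20):
Base rate for J-790 is $5.22/kg.
Duty = 3,320 × $5.22 = $17,330.40.

$17,330.40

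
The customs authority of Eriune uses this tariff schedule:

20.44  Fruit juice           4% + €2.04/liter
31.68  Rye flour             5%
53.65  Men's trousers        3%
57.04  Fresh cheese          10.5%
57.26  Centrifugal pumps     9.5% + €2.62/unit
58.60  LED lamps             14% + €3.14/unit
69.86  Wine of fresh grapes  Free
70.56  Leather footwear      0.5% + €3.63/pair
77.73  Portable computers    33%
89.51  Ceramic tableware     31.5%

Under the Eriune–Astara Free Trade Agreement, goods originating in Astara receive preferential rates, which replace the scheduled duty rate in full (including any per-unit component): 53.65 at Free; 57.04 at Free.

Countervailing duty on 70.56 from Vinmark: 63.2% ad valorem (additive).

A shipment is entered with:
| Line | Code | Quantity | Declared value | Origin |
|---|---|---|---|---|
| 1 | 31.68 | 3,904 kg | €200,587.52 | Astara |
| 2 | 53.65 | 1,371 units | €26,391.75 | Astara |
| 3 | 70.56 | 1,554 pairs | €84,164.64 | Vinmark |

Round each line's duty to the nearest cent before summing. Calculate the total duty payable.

€69,283.28

Line 1 (31.68, Astara, 3,904 kg, €200,587.52):
Base rate for 31.68 is 5%.
Origin Astara is the FTA partner but 31.68 is not on the preference list; base rate stands.
Duty = €200,587.52 × 5% = €10,029.38.
Line 2 (53.65, Astara, 1,371 units, €26,391.75):
Base rate for 53.65 is 3%.
Origin Astara qualifies under the Eriune–Astara agreement and 53.65 is covered: preferential rate Free applies instead.
Duty = €26,391.75 × 0% = €0.00.
Line 3 (70.56, Vinmark, 1,554 pairs, €84,164.64):
Base rate for 70.56 is 0.5% + €3.63/pair.
Additional duty on 70.56 from Vinmark: +63.2%. Applied ad valorem rate: 0.5% + 63.2% = 63.7%.
Duty = €84,164.64 × 63.7% + 1,554 × €3.63 = €59,253.90.
Total = €10,029.38 + €0.00 + €59,253.90 = €69,283.28.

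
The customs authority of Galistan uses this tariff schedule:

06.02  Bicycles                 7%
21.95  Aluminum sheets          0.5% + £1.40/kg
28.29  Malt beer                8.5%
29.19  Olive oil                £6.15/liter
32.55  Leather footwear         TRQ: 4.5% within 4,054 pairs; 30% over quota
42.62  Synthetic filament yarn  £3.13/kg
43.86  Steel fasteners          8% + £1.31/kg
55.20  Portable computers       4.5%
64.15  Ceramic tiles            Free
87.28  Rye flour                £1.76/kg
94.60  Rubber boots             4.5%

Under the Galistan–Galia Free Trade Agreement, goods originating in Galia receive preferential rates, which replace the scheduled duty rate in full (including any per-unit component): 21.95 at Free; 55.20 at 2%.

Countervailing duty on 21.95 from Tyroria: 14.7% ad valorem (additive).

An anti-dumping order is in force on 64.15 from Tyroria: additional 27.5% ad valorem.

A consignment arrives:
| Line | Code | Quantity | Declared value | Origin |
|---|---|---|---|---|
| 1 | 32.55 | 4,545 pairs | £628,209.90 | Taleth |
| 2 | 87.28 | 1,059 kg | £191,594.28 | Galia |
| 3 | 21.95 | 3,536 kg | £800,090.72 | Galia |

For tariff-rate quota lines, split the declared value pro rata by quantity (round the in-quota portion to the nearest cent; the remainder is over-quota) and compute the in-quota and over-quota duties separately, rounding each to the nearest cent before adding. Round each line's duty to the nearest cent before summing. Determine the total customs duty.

£47,439.12

Line 1 (32.55, Taleth, 4,545 pairs, £628,209.90):
Code 32.55 is under a tariff-rate quota (threshold 4,054 pairs). In-quota: 4,054 pairs at 4.5%; over-quota: 491 pairs at 30%.
Pro-rata value split: in-quota = £628,209.90 × 4,054/4,545 = £560,343.88; over-quota = £628,209.90 − £560,343.88 = £67,866.02.
In-quota duty = £560,343.88 × 4.5% = £25,215.47. Over-quota duty = £67,866.02 × 30% = £20,359.81.
Line duty = £25,215.47 + £20,359.81 = £45,575.28.
Line 2 (87.28, Galia, 1,059 kg, £191,594.28):
Base rate for 87.28 is £1.76/kg.
Origin Galia is the FTA partner but 87.28 is not on the preference list; base rate stands.
Duty = 1,059 × £1.76 = £1,863.84.
Line 3 (21.95, Galia, 3,536 kg, £800,090.72):
Base rate for 21.95 is 0.5% + £1.40/kg.
Origin Galia qualifies under the Galistan–Galia agreement and 21.95 is covered: preferential rate Free applies instead.
The additional-duty order on 21.95 targets Tyroria, not Galia; it does not apply.
Duty = £800,090.72 × 0% = £0.00.
Total = £45,575.28 + £1,863.84 + £0.00 = £47,439.12.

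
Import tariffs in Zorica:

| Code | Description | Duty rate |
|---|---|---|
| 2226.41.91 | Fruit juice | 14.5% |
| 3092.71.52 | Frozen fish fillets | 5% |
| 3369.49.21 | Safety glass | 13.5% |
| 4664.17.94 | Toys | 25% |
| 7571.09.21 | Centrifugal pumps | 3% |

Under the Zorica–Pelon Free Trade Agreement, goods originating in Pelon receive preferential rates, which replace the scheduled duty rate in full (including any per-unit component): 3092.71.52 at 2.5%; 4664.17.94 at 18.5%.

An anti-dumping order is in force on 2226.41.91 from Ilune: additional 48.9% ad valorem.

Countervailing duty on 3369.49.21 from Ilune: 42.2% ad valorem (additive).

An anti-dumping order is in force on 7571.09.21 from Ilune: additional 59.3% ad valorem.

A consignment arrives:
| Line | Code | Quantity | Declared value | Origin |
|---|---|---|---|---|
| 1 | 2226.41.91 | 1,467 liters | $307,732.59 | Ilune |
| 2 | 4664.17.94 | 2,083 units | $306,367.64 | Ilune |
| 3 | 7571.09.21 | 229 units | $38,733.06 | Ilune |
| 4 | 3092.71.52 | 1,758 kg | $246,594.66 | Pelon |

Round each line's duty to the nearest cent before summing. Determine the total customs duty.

Line 1 (2226.41.91, Ilune, 1,467 liters, $307,732.59):
Base rate for 2226.41.91 is 14.5%.
Additional duty on 2226.41.91 from Ilune: +48.9%. Applied ad valorem rate: 14.5% + 48.9% = 63.4%.
Duty = $307,732.59 × 63.4% = $195,102.46.
Line 2 (4664.17.94, Ilune, 2,083 units, $306,367.64):
Base rate for 4664.17.94 is 25%.
4664.17.94 has an FTA preferential rate, but origin Ilune is not Pelon; base rate stands.
Duty = $306,367.64 × 25% = $76,591.91.
Line 3 (7571.09.21, Ilune, 229 units, $38,733.06):
Base rate for 7571.09.21 is 3%.
Additional duty on 7571.09.21 from Ilune: +59.3%. Applied ad valorem rate: 3% + 59.3% = 62.3%.
Duty = $38,733.06 × 62.3% = $24,130.70.
Line 4 (3092.71.52, Pelon, 1,758 kg, $246,594.66):
Base rate for 3092.71.52 is 5%.
Origin Pelon qualifies under the Zorica–Pelon agreement and 3092.71.52 is covered: preferential rate 2.5% applies instead.
Duty = $246,594.66 × 2.5% = $6,164.87.
Total = $195,102.46 + $76,591.91 + $24,130.70 + $6,164.87 = $301,989.94.

$301,989.94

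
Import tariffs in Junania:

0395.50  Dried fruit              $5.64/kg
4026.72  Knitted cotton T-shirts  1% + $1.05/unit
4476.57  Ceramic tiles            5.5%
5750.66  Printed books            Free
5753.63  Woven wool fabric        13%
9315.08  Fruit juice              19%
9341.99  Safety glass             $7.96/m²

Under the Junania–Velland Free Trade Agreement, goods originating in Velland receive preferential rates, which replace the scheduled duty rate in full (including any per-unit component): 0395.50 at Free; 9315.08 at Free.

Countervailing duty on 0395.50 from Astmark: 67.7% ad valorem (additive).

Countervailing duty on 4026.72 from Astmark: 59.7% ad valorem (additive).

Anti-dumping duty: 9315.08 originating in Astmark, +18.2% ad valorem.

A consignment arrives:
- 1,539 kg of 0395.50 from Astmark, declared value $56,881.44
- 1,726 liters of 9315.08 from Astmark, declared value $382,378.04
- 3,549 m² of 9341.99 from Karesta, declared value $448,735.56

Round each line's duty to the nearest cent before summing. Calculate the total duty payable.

Line 1 (0395.50, Astmark, 1,539 kg, $56,881.44):
Base rate for 0395.50 is $5.64/kg.
0395.50 has an FTA preferential rate, but origin Astmark is not Velland; base rate stands.
Additional duty on 0395.50 from Astmark: +67.7% ad valorem. Applied ad valorem rate = 67.7%.
Duty = $56,881.44 × 67.7% + 1,539 × $5.64 = $47,188.69.
Line 2 (9315.08, Astmark, 1,726 liters, $382,378.04):
Base rate for 9315.08 is 19%.
9315.08 has an FTA preferential rate, but origin Astmark is not Velland; base rate stands.
Additional duty on 9315.08 from Astmark: +18.2%. Applied ad valorem rate: 19% + 18.2% = 37.2%.
Duty = $382,378.04 × 37.2% = $142,244.63.
Line 3 (9341.99, Karesta, 3,549 m², $448,735.56):
Base rate for 9341.99 is $7.96/m².
Duty = 3,549 × $7.96 = $28,250.04.
Total = $47,188.69 + $142,244.63 + $28,250.04 = $217,683.36.

$217,683.36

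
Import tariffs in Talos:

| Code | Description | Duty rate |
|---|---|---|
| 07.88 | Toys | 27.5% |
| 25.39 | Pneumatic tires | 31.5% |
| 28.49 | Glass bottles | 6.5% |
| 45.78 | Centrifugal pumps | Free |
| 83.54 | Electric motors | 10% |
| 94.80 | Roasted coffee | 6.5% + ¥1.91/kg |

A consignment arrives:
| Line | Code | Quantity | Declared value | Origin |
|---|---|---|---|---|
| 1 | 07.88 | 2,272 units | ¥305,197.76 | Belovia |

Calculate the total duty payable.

¥83,929.38

Line 1 (07.88, Belovia, 2,272 units, ¥305,197.76):
Base rate for 07.88 is 27.5%.
Duty = ¥305,197.76 × 27.5% = ¥83,929.38.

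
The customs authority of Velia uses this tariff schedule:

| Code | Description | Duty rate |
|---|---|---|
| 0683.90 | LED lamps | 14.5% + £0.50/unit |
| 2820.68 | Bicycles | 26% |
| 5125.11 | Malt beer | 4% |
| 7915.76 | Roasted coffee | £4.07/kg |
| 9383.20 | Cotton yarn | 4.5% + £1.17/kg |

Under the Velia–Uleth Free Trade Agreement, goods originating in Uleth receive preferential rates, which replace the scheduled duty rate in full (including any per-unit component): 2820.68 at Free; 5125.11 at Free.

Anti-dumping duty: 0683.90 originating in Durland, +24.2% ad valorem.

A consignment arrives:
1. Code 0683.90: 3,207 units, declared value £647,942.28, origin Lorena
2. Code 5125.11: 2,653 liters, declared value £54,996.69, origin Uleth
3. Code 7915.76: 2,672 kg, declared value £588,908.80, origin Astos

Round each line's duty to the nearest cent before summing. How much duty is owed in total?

Line 1 (0683.90, Lorena, 3,207 units, £647,942.28):
Base rate for 0683.90 is 14.5% + £0.50/unit.
The additional-duty order on 0683.90 targets Durland, not Lorena; it does not apply.
Duty = £647,942.28 × 14.5% + 3,207 × £0.50 = £95,555.13.
Line 2 (5125.11, Uleth, 2,653 liters, £54,996.69):
Base rate for 5125.11 is 4%.
Origin Uleth qualifies under the Velia–Uleth agreement and 5125.11 is covered: preferential rate Free applies instead.
Duty = £54,996.69 × 0% = £0.00.
Line 3 (7915.76, Astos, 2,672 kg, £588,908.80):
Base rate for 7915.76 is £4.07/kg.
Duty = 2,672 × £4.07 = £10,875.04.
Total = £95,555.13 + £0.00 + £10,875.04 = £106,430.17.

£106,430.17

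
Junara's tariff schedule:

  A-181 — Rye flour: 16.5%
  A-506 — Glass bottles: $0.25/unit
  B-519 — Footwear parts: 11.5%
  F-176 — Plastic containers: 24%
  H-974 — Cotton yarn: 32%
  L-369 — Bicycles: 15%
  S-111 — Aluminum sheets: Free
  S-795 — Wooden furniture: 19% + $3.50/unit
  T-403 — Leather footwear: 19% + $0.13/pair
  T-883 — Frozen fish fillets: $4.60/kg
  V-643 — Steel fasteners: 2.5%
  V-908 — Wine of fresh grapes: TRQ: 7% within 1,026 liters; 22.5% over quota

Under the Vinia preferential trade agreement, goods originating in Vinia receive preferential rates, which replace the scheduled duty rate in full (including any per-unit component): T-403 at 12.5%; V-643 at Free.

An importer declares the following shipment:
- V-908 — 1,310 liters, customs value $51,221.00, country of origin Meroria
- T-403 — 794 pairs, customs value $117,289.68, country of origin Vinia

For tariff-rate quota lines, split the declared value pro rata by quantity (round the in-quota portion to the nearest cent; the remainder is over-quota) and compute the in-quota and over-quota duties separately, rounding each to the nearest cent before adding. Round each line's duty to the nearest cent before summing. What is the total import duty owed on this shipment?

Line 1 (V-908, Meroria, 1,310 liters, $51,221.00):
Code V-908 is under a tariff-rate quota (threshold 1,026 liters). In-quota: 1,026 liters at 7%; over-quota: 284 liters at 22.5%.
Pro-rata value split: in-quota = $51,221.00 × 1,026/1,310 = $40,116.60; over-quota = $51,221.00 − $40,116.60 = $11,104.40.
In-quota duty = $40,116.60 × 7% = $2,808.16. Over-quota duty = $11,104.40 × 22.5% = $2,498.49.
Line duty = $2,808.16 + $2,498.49 = $5,306.65.
Line 2 (T-403, Vinia, 794 pairs, $117,289.68):
Base rate for T-403 is 19% + $0.13/pair.
Origin Vinia qualifies under the Junara–Vinia agreement and T-403 is covered: preferential rate 12.5% applies instead.
Duty = $117,289.68 × 12.5% = $14,661.21.
Total = $5,306.65 + $14,661.21 = $19,967.86.

$19,967.86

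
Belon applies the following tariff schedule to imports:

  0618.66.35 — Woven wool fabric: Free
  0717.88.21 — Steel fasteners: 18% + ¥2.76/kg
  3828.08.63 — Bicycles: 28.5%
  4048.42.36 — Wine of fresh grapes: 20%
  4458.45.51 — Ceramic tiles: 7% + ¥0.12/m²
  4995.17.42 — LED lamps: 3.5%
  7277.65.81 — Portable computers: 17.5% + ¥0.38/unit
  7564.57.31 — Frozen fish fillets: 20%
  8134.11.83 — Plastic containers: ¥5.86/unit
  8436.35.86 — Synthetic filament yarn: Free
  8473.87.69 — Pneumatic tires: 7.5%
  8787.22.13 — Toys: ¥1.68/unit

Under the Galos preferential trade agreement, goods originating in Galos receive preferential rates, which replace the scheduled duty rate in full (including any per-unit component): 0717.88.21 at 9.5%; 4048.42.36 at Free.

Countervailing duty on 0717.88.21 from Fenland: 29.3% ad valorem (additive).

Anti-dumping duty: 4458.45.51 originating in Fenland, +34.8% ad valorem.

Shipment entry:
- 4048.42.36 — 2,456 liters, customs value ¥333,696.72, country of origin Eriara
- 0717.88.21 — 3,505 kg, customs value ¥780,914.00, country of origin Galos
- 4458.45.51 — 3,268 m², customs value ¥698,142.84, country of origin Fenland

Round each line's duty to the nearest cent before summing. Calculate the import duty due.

Line 1 (4048.42.36, Eriara, 2,456 liters, ¥333,696.72):
Base rate for 4048.42.36 is 20%.
4048.42.36 has an FTA preferential rate, but origin Eriara is not Galos; base rate stands.
Duty = ¥333,696.72 × 20% = ¥66,739.34.
Line 2 (0717.88.21, Galos, 3,505 kg, ¥780,914.00):
Base rate for 0717.88.21 is 18% + ¥2.76/kg.
Origin Galos qualifies under the Belon–Galos agreement and 0717.88.21 is covered: preferential rate 9.5% applies instead.
The additional-duty order on 0717.88.21 targets Fenland, not Galos; it does not apply.
Duty = ¥780,914.00 × 9.5% = ¥74,186.83.
Line 3 (4458.45.51, Fenland, 3,268 m², ¥698,142.84):
Base rate for 4458.45.51 is 7% + ¥0.12/m².
Additional duty on 4458.45.51 from Fenland: +34.8%. Applied ad valorem rate: 7% + 34.8% = 41.8%.
Duty = ¥698,142.84 × 41.8% + 3,268 × ¥0.12 = ¥292,215.87.
Total = ¥66,739.34 + ¥74,186.83 + ¥292,215.87 = ¥433,142.04.

¥433,142.04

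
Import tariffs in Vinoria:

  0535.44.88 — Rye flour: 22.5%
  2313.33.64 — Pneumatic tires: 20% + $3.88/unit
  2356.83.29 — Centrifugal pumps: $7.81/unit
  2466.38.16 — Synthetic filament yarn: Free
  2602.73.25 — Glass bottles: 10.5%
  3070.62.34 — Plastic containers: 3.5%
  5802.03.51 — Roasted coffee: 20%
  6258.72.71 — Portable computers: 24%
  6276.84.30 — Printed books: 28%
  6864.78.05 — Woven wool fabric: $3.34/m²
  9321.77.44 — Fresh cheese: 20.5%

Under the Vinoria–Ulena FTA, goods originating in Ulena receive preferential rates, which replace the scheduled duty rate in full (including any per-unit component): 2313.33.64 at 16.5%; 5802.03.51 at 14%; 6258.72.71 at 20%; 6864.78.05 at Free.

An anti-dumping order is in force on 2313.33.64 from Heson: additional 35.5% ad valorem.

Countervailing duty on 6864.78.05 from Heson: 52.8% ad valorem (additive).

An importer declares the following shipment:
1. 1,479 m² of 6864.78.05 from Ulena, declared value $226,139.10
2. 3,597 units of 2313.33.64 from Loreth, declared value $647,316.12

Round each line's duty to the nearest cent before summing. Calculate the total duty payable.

$143,419.58

Line 1 (6864.78.05, Ulena, 1,479 m², $226,139.10):
Base rate for 6864.78.05 is $3.34/m².
Origin Ulena qualifies under the Vinoria–Ulena agreement and 6864.78.05 is covered: preferential rate Free applies instead.
The additional-duty order on 6864.78.05 targets Heson, not Ulena; it does not apply.
Duty = $226,139.10 × 0% = $0.00.
Line 2 (2313.33.64, Loreth, 3,597 units, $647,316.12):
Base rate for 2313.33.64 is 20% + $3.88/unit.
2313.33.64 has an FTA preferential rate, but origin Loreth is not Ulena; base rate stands.
The additional-duty order on 2313.33.64 targets Heson, not Loreth; it does not apply.
Duty = $647,316.12 × 20% + 3,597 × $3.88 = $143,419.58.
Total = $0.00 + $143,419.58 = $143,419.58.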